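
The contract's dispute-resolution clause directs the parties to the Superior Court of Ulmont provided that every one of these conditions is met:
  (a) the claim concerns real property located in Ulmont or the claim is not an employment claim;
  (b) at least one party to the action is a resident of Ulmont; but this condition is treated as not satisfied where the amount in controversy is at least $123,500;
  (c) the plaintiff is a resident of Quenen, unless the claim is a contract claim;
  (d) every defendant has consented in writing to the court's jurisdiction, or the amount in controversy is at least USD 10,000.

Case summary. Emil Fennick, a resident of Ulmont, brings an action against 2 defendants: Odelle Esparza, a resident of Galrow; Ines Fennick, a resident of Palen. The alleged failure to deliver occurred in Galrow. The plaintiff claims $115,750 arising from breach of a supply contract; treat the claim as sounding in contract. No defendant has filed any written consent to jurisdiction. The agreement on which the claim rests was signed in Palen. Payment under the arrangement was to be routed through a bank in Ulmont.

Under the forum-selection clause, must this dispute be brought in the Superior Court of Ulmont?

The Superior Court of Ulmont:
  (a) The claim is a contract claim, not an employment claim, which satisfies one of the alternatives. Satisfied.
  (b) Emil Fennick resides in Ulmont. The carve-out does not apply: the amount in controversy is USD 115,750, below the $123,500 floor. Condition met.
  (c) The plaintiff resides in Ulmont, not Quenen. But the claim is a contract claim, and the 'unless' clause therefore excuses the requirement. Condition met.
  (d) The amount in controversy is $115,750, which meets the USD 10,000 floor, so this disjunct is met. Met.
  → Forum clause is triggered.

Yes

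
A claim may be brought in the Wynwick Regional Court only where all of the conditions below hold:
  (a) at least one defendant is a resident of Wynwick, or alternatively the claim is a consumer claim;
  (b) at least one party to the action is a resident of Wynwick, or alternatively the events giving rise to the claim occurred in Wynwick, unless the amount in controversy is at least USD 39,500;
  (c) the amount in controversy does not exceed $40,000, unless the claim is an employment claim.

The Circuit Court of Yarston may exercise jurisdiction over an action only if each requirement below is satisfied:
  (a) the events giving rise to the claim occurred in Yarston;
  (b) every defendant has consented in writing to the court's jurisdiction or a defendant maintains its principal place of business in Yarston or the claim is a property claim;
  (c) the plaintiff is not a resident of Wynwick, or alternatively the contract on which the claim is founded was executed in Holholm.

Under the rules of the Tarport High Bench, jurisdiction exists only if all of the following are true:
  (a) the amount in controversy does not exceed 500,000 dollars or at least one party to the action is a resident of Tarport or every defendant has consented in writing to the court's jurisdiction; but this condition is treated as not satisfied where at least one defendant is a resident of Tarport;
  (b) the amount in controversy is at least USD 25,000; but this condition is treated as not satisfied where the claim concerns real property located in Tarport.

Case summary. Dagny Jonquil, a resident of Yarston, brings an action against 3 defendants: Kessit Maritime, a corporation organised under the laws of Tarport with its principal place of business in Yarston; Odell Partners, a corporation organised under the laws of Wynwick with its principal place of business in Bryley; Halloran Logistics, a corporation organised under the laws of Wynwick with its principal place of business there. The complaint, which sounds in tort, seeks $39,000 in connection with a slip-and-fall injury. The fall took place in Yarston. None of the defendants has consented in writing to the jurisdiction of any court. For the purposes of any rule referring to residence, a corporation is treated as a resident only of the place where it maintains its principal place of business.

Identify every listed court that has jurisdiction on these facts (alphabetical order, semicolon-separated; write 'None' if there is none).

The Wynwick Regional Court:
  (a) Halloran Logistics resides in Wynwick — that alternative is enough. Condition met.
  (b) Halloran Logistics resides in Wynwick, so this disjunct is met. Met.
  (c) The amount in controversy is USD 39,000, within the $40,000 ceiling. Met.
  → The court has jurisdiction.
The Circuit Court of Yarston:
  (a) The operative events occurred in Yarston. Satisfied.
  (b) Kessit Maritime has its principal place of business in Yarston — that alternative is enough. Met.
  (c) The plaintiff resides in Yarston, which is not Wynwick — that alternative is enough. Met.
  → Jurisdiction lies.
The Tarport High Bench:
  (a) The amount in controversy is $39,000, within the USD 500,000 ceiling — that alternative is enough. The exception is not triggered, since no defendant resides in Tarport (they reside in Yarston, Bryley, Wynwick). Condition met.
  (b) The amount in controversy is 39,000 dollars, which meets the $25,000 floor. The carve-out does not apply: the claim does not concern real property. Met.
  → The court has jurisdiction.

the Circuit Court of Yarston; the Tarport High Bench; the Wynwick Regional Court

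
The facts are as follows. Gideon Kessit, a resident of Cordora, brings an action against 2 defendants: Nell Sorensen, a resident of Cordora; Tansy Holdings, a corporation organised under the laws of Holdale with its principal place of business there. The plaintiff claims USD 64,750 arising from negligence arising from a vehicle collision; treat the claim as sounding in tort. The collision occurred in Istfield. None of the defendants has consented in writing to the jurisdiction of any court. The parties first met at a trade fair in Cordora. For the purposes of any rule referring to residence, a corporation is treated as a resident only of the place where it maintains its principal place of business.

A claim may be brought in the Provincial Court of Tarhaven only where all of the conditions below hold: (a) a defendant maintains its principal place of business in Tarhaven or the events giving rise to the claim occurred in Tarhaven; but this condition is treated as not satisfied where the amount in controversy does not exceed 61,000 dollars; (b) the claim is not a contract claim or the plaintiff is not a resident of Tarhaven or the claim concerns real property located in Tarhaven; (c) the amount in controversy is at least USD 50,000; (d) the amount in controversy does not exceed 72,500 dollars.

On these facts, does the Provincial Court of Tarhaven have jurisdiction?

No

The Provincial Court of Tarhaven:
  (a) The corporate defendant(s) have their principal place of business in Holdale, not Tarhaven; the operative events occurred in Istfield, not Tarhaven — none of the alternatives is met. Not met.
  (b) The claim is a tort claim, not a contract claim, so this disjunct is met. Satisfied.
  (c) The amount in controversy is USD 64,750, which meets the 50,000 dollars floor. Met.
  (d) The amount in controversy is USD 64,750, within the $72,500 ceiling. Condition met.
  → Not every requirement is met — no jurisdiction.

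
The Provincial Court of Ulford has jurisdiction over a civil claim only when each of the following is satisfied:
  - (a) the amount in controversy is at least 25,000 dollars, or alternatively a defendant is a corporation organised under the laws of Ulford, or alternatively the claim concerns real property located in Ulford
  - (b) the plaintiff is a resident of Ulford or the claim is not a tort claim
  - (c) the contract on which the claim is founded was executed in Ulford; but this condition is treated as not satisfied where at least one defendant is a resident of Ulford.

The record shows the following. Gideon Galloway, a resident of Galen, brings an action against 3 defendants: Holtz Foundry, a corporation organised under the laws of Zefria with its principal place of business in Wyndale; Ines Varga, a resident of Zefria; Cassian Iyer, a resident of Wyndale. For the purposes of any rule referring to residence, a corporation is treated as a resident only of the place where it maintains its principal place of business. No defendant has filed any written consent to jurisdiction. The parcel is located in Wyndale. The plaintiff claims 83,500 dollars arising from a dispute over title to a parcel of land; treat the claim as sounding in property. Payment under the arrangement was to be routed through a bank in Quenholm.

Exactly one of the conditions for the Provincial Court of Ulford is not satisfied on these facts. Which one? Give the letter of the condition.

The Provincial Court of Ulford:
  (a) The amount in controversy is USD 83,500, which meets the $25,000 floor, so this disjunct is met. Met.
  (b) The claim is a property claim, not a tort claim, which satisfies one of the alternatives. Condition met.
  (c) No contract (and hence no place of execution) is alleged. Fails.
Only condition (c) fails.

(c)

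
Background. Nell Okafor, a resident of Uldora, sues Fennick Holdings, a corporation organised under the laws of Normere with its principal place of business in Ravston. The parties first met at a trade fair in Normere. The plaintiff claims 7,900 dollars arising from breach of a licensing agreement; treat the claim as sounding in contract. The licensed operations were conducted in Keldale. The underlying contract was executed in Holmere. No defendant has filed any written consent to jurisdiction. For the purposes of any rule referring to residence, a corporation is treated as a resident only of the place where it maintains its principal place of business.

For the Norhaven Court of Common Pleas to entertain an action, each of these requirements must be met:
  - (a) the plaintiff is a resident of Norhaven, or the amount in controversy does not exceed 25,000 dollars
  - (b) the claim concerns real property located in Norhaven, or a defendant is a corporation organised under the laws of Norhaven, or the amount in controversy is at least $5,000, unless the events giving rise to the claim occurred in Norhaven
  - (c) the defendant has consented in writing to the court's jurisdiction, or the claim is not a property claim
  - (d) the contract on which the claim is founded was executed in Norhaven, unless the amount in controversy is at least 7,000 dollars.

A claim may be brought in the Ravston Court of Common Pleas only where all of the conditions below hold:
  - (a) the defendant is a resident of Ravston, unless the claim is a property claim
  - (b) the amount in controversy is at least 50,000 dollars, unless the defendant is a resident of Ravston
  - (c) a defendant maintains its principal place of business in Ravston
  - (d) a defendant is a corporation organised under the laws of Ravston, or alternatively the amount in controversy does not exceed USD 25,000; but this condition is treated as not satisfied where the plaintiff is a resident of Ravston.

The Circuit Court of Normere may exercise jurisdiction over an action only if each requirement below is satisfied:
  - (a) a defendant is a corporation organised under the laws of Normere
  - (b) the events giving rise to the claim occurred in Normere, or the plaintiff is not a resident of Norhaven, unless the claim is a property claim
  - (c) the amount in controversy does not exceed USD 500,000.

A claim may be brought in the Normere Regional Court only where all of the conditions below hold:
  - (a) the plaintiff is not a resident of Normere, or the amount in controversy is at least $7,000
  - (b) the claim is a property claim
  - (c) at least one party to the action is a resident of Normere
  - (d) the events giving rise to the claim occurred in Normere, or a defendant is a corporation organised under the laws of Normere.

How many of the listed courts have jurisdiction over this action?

The Norhaven Court of Common Pleas:
  (a) The amount in controversy is 7,900 dollars, within the $25,000 ceiling — that alternative is enough. Condition met.
  (b) The amount in controversy is USD 7,900, which meets the $5,000 floor, so one alternative holds. Condition met.
  (c) The claim is a contract claim, not a property claim — that alternative is enough. Condition met.
  (d) The contract was executed in Holmere, not Norhaven. However, the amount in controversy is USD 7,900, which meets the 7,000 dollars floor, so the 'unless' proviso supplies this condition. Condition met.
  → All conditions met; jurisdiction exists.
The Ravston Court of Common Pleas:
  (a) The defendant resides in Ravston. Satisfied.
  (b) The amount in controversy is USD 7,900, below the 50,000 dollars floor. But the defendant resides in Ravston, and the 'unless' clause therefore excuses the requirement. Satisfied.
  (c) Fennick Holdings has its principal place of business in Ravston. Met.
  (d) The amount in controversy is $7,900, within the 25,000 dollars ceiling — that alternative is enough. And the carve-out is inapplicable — the plaintiff resides in Uldora, not Ravston. Met.
  → The court has jurisdiction.
The Circuit Court of Normere:
  (a) Fennick Holdings is organised under the laws of Normere. Met.
  (b) The plaintiff resides in Uldora, which is not Norhaven, so one alternative holds. Met.
  (c) The amount in controversy is 7,900 dollars, within the $500,000 ceiling. Satisfied.
  → Jurisdiction lies.
The Normere Regional Court:
  (a) The plaintiff resides in Uldora, which is not Normere, so this disjunct is met. Condition met.
  (b) The claim is a contract claim, not a property claim. Fails.
  (c) No party resides in Normere. Fails.
  (d) Fennick Holdings is organised under the laws of Normere, so this disjunct is met. Met.
  → Not every requirement is met — no jurisdiction.
Courts with jurisdiction: the Norhaven Court of Common Pleas, the Ravston Court of Common Pleas, the Circuit Court of Normere — 3 in total.

3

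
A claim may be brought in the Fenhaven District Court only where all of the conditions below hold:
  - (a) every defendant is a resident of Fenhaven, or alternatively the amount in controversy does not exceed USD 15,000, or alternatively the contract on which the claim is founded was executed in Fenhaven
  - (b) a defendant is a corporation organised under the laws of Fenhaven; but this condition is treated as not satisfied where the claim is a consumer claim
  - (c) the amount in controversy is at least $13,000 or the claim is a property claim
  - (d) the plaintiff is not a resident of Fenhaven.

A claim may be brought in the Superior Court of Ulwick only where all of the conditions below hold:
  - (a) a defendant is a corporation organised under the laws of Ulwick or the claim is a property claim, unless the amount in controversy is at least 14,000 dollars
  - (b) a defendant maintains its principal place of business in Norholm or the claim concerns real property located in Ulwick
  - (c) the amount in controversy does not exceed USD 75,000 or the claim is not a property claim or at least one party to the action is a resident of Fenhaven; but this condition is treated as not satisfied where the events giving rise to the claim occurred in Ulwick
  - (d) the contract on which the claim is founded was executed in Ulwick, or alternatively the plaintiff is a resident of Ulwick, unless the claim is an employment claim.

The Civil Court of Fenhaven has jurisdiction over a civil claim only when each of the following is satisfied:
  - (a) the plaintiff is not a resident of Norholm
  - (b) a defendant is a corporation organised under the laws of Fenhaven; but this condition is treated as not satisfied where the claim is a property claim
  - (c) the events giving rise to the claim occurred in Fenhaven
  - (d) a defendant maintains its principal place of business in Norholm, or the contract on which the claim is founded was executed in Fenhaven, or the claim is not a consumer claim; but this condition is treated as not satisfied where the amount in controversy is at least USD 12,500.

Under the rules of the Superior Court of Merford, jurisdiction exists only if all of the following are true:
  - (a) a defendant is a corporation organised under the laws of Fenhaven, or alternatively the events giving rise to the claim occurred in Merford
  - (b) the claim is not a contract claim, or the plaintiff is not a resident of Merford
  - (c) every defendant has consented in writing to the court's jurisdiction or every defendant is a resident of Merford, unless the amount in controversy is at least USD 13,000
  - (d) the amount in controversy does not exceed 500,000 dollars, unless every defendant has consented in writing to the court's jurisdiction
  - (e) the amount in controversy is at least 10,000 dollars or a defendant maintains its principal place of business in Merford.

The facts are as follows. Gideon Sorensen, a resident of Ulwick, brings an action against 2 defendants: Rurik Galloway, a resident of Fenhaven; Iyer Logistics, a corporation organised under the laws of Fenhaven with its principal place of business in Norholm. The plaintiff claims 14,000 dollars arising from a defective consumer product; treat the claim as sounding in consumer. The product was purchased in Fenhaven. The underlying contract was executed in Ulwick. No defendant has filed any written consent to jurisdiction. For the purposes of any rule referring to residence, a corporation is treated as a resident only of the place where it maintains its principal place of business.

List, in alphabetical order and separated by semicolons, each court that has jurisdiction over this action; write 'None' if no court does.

the Superior Court of Merford; the Superior Court of Ulwick

The Fenhaven District Court:
  (a) The amount in controversy is USD 14,000, within the USD 15,000 ceiling — that alternative is enough. Satisfied.
  (b) Iyer Logistics is organised under the laws of Fenhaven. But the claim is a consumer claim, triggering the carve-out and defeating this condition. Not met.
  (c) The amount in controversy is USD 14,000, which meets the USD 13,000 floor, so one alternative holds. Satisfied.
  (d) The plaintiff resides in Ulwick, which is not Fenhaven. Met.
  → Not every requirement is met — no jurisdiction.
The Superior Court of Ulwick:
  (a) The corporate defendant(s) are organised in Fenhaven, not Ulwick; the claim is a consumer claim, not a property claim — none of the alternatives is met. But the amount in controversy is 14,000 dollars, which meets the $14,000 floor, and the 'unless' clause therefore excuses the requirement. Met.
  (b) Iyer Logistics has its principal place of business in Norholm, which satisfies one of the alternatives. Condition met.
  (c) The amount in controversy is 14,000 dollars, within the 75,000 dollars ceiling, which satisfies one of the alternatives. And the carve-out is inapplicable — the operative events occurred in Fenhaven, not Ulwick. Satisfied.
  (d) The contract was executed in Ulwick, so one alternative holds. Met.
  → The court has jurisdiction.
The Civil Court of Fenhaven:
  (a) The plaintiff resides in Ulwick, which is not Norholm. Satisfied.
  (b) Iyer Logistics is organised under the laws of Fenhaven. And the carve-out is inapplicable — the claim is a consumer claim, not a property claim. Satisfied.
  (c) The operative events occurred in Fenhaven. Met.
  (d) Iyer Logistics has its principal place of business in Norholm, which satisfies one of the alternatives. However, the amount in controversy is 14,000 dollars, which meets the 12,500 dollars floor, which falls within the stated exception and so defeats the condition. Not met.
  → Not every requirement is met — no jurisdiction.
The Superior Court of Merford:
  (a) Iyer Logistics is organised under the laws of Fenhaven, so this disjunct is met. Met.
  (b) The claim is a consumer claim, not a contract claim — that alternative is enough. Condition met.
  (c) No such written consent has been filed; the defendants reside as follows — Rurik Galloway in Fenhaven, Iyer Logistics in Norholm — not all in Merford — none of the alternatives is met. The proviso rescues it, though: the amount in controversy is 14,000 dollars, which meets the USD 13,000 floor. Condition met.
  (d) The amount in controversy is 14,000 dollars, within the $500,000 ceiling. Condition met.
  (e) The amount in controversy is 14,000 dollars, which meets the USD 10,000 floor, so one alternative holds. Condition met.
  → The court has jurisdiction.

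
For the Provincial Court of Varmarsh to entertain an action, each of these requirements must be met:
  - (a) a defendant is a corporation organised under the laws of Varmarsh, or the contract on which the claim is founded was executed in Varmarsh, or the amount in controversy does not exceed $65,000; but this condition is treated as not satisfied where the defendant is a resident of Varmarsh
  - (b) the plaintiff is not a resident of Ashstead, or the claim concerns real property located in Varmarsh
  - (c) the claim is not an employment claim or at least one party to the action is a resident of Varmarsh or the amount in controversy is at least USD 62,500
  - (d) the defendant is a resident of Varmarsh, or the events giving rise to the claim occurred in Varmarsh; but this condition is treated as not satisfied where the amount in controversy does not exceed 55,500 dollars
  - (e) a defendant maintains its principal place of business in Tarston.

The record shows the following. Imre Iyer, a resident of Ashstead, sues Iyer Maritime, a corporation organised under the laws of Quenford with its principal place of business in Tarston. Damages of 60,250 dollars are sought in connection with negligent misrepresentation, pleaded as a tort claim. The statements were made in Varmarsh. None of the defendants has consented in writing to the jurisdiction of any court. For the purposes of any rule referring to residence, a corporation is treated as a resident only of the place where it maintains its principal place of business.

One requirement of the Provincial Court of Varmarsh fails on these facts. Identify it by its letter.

The Provincial Court of Varmarsh:
  (a) The amount in controversy is 60,250 dollars, within the 65,000 dollars ceiling, so one alternative holds. The exception is not triggered, since the defendant resides in Tarston, not Varmarsh. Met.
  (b) The plaintiff resides in Ashstead; the claim does not concern real property — no alternative holds. Not met.
  (c) The claim is a tort claim, not an employment claim, so one alternative holds. Satisfied.
  (d) The operative events occurred in Varmarsh — that alternative is enough. And the carve-out is inapplicable — the amount in controversy is 60,250 dollars, above the $55,500 ceiling. Satisfied.
  (e) Iyer Maritime has its principal place of business in Tarston. Met.
Only condition (b) fails.

(b)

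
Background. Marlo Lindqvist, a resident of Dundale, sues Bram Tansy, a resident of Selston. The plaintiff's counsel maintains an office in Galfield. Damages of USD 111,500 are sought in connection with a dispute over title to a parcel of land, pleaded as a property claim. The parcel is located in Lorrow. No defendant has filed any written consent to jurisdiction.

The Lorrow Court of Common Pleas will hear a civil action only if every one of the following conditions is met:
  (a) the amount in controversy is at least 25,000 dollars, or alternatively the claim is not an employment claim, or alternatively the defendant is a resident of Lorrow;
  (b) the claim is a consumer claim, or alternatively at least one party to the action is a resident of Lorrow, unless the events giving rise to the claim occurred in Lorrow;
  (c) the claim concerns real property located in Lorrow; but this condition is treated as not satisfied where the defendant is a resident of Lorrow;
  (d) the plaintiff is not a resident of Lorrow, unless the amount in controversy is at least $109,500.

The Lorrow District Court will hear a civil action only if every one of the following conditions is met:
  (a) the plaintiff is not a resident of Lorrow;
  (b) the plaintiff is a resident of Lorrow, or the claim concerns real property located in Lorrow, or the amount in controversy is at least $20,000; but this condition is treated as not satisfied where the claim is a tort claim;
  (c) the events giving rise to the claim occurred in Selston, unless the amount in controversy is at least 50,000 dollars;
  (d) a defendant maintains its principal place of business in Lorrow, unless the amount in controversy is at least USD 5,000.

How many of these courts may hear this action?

The Lorrow Court of Common Pleas:
  (a) The amount in controversy is USD 111,500, which meets the $25,000 floor, so one alternative holds. Met.
  (b) The claim is a property claim, not a consumer claim; no party resides in Lorrow — every alternative fails. But the operative events occurred in Lorrow, and the 'unless' clause therefore excuses the requirement. Condition met.
  (c) The property lies in Lorrow. The carve-out does not apply: the defendant resides in Selston, not Lorrow. Satisfied.
  (d) The plaintiff resides in Dundale, which is not Lorrow. Met.
  → Jurisdiction lies.
The Lorrow District Court:
  (a) The plaintiff resides in Dundale, which is not Lorrow. Condition met.
  (b) The property lies in Lorrow, so one alternative holds. The exception is not triggered, since the claim is a property claim, not a tort claim. Satisfied.
  (c) The operative events occurred in Lorrow, not Selston. But the amount in controversy is $111,500, which meets the USD 50,000 floor, and the 'unless' clause therefore excuses the requirement. Met.
  (d) No defendant is a corporation. However, the amount in controversy is USD 111,500, which meets the USD 5,000 floor, so the 'unless' proviso supplies this condition. Met.
  → The court has jurisdiction.
Courts with jurisdiction: the Lorrow Court of Common Pleas, the Lorrow District Court — 2 in total.

2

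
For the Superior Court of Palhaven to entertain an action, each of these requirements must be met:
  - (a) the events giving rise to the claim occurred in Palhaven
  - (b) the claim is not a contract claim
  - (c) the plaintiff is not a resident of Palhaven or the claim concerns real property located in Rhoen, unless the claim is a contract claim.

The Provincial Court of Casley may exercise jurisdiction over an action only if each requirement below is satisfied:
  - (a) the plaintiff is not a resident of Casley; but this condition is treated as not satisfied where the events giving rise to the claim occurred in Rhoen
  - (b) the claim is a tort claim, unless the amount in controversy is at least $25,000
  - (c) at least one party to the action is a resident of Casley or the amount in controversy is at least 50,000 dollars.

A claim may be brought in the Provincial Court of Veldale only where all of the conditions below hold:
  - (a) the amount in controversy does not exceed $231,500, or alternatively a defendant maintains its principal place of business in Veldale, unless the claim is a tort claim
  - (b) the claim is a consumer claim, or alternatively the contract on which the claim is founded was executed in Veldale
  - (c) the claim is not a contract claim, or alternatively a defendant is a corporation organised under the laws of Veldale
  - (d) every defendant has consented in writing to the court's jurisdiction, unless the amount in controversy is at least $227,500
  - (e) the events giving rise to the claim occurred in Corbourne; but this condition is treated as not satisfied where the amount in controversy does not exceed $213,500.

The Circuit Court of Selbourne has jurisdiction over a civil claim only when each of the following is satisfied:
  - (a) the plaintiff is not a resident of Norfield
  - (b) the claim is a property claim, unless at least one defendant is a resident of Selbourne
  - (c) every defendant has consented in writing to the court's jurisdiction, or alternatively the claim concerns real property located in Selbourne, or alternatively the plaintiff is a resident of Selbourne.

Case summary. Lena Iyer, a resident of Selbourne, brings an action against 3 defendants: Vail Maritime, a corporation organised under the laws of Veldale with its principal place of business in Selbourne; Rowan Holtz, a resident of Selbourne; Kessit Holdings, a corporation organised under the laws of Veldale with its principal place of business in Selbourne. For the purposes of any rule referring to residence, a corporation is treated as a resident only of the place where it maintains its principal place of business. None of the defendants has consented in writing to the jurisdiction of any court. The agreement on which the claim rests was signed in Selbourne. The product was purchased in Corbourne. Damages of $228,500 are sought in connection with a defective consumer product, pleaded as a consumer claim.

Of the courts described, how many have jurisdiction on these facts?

3

The Superior Court of Palhaven:
  (a) The operative events occurred in Corbourne, not Palhaven. Not satisfied.
  (b) The claim is a consumer claim, not a contract claim. Satisfied.
  (c) The plaintiff resides in Selbourne, which is not Palhaven, which satisfies one of the alternatives. Met.
  → At least one condition fails; no jurisdiction.
The Provincial Court of Casley:
  (a) The plaintiff resides in Selbourne, which is not Casley. The exception is not triggered, since the operative events occurred in Corbourne, not Rhoen. Condition met.
  (b) The claim is a consumer claim, not a tort claim. However, the amount in controversy is $228,500, which meets the 25,000 dollars floor, so the 'unless' proviso supplies this condition. Met.
  (c) The amount in controversy is $228,500, which meets the 50,000 dollars floor, so this disjunct is met. Condition met.
  → Jurisdiction lies.
The Provincial Court of Veldale:
  (a) The amount in controversy is $228,500, within the USD 231,500 ceiling — that alternative is enough. Satisfied.
  (b) The claim is a consumer claim — that alternative is enough. Condition met.
  (c) The claim is a consumer claim, not a contract claim, so this disjunct is met. Satisfied.
  (d) No such written consent has been filed. But the amount in controversy is USD 228,500, which meets the 227,500 dollars floor, and the 'unless' clause therefore excuses the requirement. Met.
  (e) The operative events occurred in Corbourne. The carve-out does not apply: the amount in controversy is 228,500 dollars, above the USD 213,500 ceiling. Satisfied.
  → All conditions met; jurisdiction exists.
The Circuit Court of Selbourne:
  (a) The plaintiff resides in Selbourne, which is not Norfield. Met.
  (b) The claim is a consumer claim, not a property claim. But Vail Maritime resides in Selbourne, and the 'unless' clause therefore excuses the requirement. Met.
  (c) The plaintiff resides in Selbourne, so one alternative holds. Condition met.
  → The court has jurisdiction.
Courts with jurisdiction: the Provincial Court of Casley, the Provincial Court of Veldale, the Circuit Court of Selbourne — 3 in total.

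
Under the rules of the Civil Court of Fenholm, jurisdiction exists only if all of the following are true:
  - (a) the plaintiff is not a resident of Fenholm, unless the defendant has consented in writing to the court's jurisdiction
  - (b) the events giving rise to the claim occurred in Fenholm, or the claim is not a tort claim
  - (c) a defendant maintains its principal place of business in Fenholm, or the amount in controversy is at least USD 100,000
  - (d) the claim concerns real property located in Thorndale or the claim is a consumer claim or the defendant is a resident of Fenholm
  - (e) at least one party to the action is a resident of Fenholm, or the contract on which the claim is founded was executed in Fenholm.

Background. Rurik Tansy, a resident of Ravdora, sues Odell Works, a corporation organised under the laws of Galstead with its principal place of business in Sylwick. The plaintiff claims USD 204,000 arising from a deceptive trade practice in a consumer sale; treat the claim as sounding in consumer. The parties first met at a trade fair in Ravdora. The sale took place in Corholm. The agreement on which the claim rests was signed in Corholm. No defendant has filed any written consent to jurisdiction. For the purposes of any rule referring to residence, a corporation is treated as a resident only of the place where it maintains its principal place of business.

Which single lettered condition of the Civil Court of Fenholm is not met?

The Civil Court of Fenholm:
  (a) The plaintiff resides in Ravdora, which is not Fenholm. Condition met.
  (b) The claim is a consumer claim, not a tort claim — that alternative is enough. Condition met.
  (c) The amount in controversy is USD 204,000, which meets the USD 100,000 floor, so one alternative holds. Met.
  (d) The claim is a consumer claim, so this disjunct is met. Satisfied.
  (e) No party resides in Fenholm; the contract was executed in Corholm, not Fenholm — none of the alternatives is met. Not met.
Only condition (e) fails.

(e)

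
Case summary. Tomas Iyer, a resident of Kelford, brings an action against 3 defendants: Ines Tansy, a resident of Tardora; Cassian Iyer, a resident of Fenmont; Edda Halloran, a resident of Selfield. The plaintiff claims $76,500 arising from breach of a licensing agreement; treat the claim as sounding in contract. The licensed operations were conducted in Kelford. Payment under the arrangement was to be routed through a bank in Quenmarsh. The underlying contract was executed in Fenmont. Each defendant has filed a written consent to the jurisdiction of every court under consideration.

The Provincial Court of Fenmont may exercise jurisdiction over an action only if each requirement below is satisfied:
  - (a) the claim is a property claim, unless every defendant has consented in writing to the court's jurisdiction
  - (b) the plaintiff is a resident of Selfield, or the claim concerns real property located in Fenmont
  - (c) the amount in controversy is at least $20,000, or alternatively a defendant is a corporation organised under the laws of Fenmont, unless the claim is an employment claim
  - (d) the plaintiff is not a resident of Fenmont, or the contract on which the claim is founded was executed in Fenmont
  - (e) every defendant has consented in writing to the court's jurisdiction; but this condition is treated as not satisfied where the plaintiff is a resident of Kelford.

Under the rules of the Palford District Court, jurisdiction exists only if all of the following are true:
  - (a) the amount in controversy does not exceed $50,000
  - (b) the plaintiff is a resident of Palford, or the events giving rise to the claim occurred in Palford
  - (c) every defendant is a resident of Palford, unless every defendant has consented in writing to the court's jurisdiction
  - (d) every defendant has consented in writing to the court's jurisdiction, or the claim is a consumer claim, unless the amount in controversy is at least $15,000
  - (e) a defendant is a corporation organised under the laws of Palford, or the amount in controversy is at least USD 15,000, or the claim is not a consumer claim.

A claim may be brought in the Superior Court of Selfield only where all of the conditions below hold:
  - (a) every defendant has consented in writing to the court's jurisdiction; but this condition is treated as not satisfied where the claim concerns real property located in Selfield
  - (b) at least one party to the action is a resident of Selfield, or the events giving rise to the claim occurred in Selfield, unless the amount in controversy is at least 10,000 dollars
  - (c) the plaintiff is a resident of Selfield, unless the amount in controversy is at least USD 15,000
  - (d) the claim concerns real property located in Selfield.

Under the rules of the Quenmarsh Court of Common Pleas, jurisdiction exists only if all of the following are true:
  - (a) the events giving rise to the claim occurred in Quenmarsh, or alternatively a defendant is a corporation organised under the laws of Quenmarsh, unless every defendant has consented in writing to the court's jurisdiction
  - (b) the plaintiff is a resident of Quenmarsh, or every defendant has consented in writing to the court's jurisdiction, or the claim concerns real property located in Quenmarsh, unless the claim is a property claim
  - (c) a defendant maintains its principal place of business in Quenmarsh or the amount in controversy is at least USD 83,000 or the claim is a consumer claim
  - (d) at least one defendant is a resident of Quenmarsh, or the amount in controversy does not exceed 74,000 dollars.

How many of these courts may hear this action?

0

The Provincial Court of Fenmont:
  (a) The claim is a contract claim, not a property claim. But every defendant has filed written consent, and the 'unless' clause therefore excuses the requirement. Met.
  (b) The plaintiff resides in Kelford, not Selfield; the claim does not concern real property — none of the alternatives is met. Fails.
  (c) The amount in controversy is 76,500 dollars, which meets the $20,000 floor, which satisfies one of the alternatives. Met.
  (d) The plaintiff resides in Kelford, which is not Fenmont, so this disjunct is met. Met.
  (e) Every defendant has filed written consent. But the carve-out bites: the plaintiff resides in Kelford. Condition not met.
  → No jurisdiction.
The Palford District Court:
  (a) The amount in controversy is 76,500 dollars, above the $50,000 ceiling. Condition not met.
  (b) The plaintiff resides in Kelford, not Palford; the operative events occurred in Kelford, not Palford — none of the alternatives is met. Fails.
  (c) The defendants reside as follows — Ines Tansy in Tardora, Cassian Iyer in Fenmont, Edda Halloran in Selfield — not all in Palford. But every defendant has filed written consent, and the 'unless' clause therefore excuses the requirement. Satisfied.
  (d) Every defendant has filed written consent, so this disjunct is met. Condition met.
  (e) The amount in controversy is USD 76,500, which meets the USD 15,000 floor, which satisfies one of the alternatives. Condition met.
  → At least one condition fails; no jurisdiction.
The Superior Court of Selfield:
  (a) Every defendant has filed written consent. The exception is not triggered, since the claim does not concern real property. Met.
  (b) Edda Halloran resides in Selfield — that alternative is enough. Condition met.
  (c) The plaintiff resides in Kelford, not Selfield. However, the amount in controversy is 76,500 dollars, which meets the $15,000 floor, so the 'unless' proviso supplies this condition. Met.
  (d) The claim does not concern real property. Not satisfied.
  → Not every requirement is met — no jurisdiction.
The Quenmarsh Court of Common Pleas:
  (a) The operative events occurred in Kelford, not Quenmarsh; no defendant is a corporation — none of the alternatives is met. The proviso rescues it, though: every defendant has filed written consent. Condition met.
  (b) Every defendant has filed written consent, so one alternative holds. Condition met.
  (c) No defendant is a corporation; the amount in controversy is USD 76,500, below the 83,000 dollars floor; the claim is a contract claim, not a consumer claim — every alternative fails. Not satisfied.
  (d) No defendant resides in Quenmarsh (they reside in Tardora, Fenmont, Selfield); the amount in controversy is USD 76,500, above the $74,000 ceiling — every alternative fails. Not satisfied.
  → Not every requirement is met — no jurisdiction.
No court satisfies all of its conditions.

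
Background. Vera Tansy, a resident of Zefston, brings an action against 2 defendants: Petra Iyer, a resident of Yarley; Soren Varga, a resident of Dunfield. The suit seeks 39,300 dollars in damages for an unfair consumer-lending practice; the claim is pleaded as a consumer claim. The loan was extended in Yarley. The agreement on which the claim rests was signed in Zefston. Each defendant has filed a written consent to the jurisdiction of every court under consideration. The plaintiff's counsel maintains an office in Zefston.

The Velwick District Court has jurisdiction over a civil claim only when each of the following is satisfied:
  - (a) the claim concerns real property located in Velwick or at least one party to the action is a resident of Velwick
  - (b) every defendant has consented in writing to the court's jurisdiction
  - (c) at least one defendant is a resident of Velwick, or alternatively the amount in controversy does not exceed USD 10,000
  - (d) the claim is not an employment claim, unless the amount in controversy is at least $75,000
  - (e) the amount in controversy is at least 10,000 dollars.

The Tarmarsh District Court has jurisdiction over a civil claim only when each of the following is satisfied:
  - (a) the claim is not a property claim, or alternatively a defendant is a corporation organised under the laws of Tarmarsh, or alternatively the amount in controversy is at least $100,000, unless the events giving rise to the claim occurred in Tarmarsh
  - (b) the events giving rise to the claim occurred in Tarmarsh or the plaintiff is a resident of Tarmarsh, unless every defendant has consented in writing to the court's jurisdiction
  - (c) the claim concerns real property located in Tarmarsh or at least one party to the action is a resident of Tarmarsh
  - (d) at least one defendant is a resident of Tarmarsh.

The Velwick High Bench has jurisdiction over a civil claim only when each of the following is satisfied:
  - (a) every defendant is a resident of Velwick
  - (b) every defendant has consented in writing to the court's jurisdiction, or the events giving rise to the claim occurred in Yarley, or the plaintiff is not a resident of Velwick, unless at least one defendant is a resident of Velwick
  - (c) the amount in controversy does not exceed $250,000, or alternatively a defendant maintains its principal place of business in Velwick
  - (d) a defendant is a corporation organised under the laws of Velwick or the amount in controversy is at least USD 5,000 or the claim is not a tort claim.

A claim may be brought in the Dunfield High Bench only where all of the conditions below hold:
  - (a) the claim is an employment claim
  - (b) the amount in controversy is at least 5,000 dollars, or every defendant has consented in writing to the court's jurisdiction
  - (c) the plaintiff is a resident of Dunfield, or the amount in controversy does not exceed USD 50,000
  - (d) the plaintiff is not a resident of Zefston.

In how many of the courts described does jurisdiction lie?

0

The Velwick District Court:
  (a) The claim does not concern real property; no party resides in Velwick — none of the alternatives is met. Fails.
  (b) Every defendant has filed written consent. Met.
  (c) No defendant resides in Velwick (they reside in Yarley, Dunfield); the amount in controversy is $39,300, above the USD 10,000 ceiling — none of the alternatives is met. Condition not met.
  (d) The claim is a consumer claim, not an employment claim. Met.
  (e) The amount in controversy is USD 39,300, which meets the USD 10,000 floor. Met.
  → The court lacks jurisdiction.
The Tarmarsh District Court:
  (a) The claim is a consumer claim, not a property claim, so one alternative holds. Satisfied.
  (b) The operative events occurred in Yarley, not Tarmarsh; the plaintiff resides in Zefston, not Tarmarsh — no alternative holds. But every defendant has filed written consent, and the 'unless' clause therefore excuses the requirement. Satisfied.
  (c) The claim does not concern real property; no party resides in Tarmarsh — no alternative holds. Not satisfied.
  (d) No defendant resides in Tarmarsh (they reside in Yarley, Dunfield). Not satisfied.
  → No jurisdiction.
The Velwick High Bench:
  (a) The defendants reside as follows — Petra Iyer in Yarley, Soren Varga in Dunfield — not all in Velwick. Fails.
  (b) Every defendant has filed written consent, so this disjunct is met. Satisfied.
  (c) The amount in controversy is $39,300, within the USD 250,000 ceiling, which satisfies one of the alternatives. Met.
  (d) The amount in controversy is 39,300 dollars, which meets the 5,000 dollars floor, so this disjunct is met. Satisfied.
  → At least one condition fails; no jurisdiction.
The Dunfield High Bench:
  (a) The claim is a consumer claim, not an employment claim. Not met.
  (b) The amount in controversy is $39,300, which meets the $5,000 floor, so this disjunct is met. Satisfied.
  (c) The amount in controversy is 39,300 dollars, within the 50,000 dollars ceiling, so one alternative holds. Met.
  (d) The plaintiff resides in Zefston. Condition not met.
  → At least one condition fails; no jurisdiction.
No court satisfies all of its conditions.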